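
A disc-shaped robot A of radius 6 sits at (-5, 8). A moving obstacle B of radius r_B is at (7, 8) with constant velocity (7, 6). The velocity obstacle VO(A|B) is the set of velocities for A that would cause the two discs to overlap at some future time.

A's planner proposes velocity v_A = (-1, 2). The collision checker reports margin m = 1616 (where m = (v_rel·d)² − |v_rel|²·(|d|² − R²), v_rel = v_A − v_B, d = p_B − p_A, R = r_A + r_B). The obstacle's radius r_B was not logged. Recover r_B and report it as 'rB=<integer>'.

m = 1616
d = (12, 0);  v_rel = (-8, -4),  |v_rel|² = 80
v_rel×d = (-8)·(0) − (-4)·(12) = 48
since m = R²·80 − 48²:  R² = (2304 + 1616) / 80 = 49
R = √49 = 7  ⇒  r_B = 7 − 6 = 1

rB=1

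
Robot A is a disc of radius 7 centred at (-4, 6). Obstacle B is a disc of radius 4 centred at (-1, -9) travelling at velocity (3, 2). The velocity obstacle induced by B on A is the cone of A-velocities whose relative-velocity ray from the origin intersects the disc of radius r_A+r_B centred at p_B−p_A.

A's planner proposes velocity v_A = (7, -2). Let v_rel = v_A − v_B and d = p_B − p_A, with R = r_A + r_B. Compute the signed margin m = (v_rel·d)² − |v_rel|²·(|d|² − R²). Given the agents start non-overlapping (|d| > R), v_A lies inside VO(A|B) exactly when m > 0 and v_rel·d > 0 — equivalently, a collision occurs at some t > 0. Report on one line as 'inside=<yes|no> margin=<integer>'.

d = (3, -15),  |d|² = 234;  R = 7+4 = 11,  c = 234−11² = 113
v_rel = (4, -4),  |v_rel|² = 32;  v_rel·d = (4)·(3) + (-4)·(-15) = 72
32·t² − 144·t + 113 = 0  ⇒  m = 72² − 32·113 = 1568
m = 1568 > 0,  v_rel·d = 72 > 0  ⇒  inside

inside=yes margin=1568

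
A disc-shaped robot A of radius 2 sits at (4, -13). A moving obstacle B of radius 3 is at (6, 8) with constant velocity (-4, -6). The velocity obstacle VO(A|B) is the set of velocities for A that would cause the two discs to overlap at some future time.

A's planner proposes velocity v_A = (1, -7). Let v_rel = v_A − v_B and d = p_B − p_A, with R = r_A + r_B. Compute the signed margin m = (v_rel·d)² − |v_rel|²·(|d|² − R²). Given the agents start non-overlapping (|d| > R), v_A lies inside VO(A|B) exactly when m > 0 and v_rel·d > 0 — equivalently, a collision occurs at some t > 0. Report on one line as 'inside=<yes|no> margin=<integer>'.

d = (2, 21),  |d|² = 445;  R = 2+3 = 5,  c = 445−5² = 420
v_rel = (5, -1),  |v_rel|² = 26;  v_rel·d = (5)·(2) + (-1)·(21) = -11
26·t² + 22·t + 420 = 0  ⇒  m = (-11)² − 26·420 = -10799
m = -10799 < 0,  v_rel·d = -11 < 0  ⇒  outside

inside=no margin=-10799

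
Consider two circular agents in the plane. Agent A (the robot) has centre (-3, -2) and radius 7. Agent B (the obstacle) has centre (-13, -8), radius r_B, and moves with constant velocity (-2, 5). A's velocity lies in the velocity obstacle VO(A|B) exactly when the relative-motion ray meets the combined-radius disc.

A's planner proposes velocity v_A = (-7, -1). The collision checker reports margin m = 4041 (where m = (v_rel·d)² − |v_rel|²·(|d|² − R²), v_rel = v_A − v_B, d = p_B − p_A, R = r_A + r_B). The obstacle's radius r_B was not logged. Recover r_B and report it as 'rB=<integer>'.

m = 4041
d = (-10, -6);  v_rel = (-5, -6),  |v_rel|² = 61
v_rel×d = (-5)·(-6) − (-6)·(-10) = -30
since m = R²·61 − (-30)²:  R² = (900 + 4041) / 61 = 81
R = √81 = 9  ⇒  r_B = 9 − 7 = 2

rB=2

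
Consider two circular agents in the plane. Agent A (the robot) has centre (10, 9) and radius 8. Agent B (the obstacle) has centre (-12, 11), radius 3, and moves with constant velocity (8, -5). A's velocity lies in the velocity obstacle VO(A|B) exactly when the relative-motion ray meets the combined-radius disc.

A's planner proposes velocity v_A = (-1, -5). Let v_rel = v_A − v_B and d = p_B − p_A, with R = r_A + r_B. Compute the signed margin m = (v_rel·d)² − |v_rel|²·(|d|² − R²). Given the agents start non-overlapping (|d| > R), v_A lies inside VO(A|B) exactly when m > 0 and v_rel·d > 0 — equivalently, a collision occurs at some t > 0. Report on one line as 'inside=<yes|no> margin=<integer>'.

d = (-22, 2),  |d|² = 488;  R = 8+3 = 11,  c = 488−11² = 367
v_rel = (-9, 0),  |v_rel|² = 81;  v_rel·d = (-9)·(-22) + (0)·(2) = 198
81·t² − 396·t + 367 = 0  ⇒  m = 198² − 81·367 = 9477
m = 9477 > 0,  v_rel·d = 198 > 0  ⇒  inside

inside=yes margin=9477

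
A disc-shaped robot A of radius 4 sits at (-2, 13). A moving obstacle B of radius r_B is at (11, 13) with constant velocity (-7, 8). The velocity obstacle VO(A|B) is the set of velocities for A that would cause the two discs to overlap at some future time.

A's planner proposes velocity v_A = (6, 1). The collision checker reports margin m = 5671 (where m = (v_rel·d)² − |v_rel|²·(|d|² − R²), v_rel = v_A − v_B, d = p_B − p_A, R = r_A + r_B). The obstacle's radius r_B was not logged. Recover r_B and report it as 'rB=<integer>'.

m = 5671
d = (13, 0);  v_rel = (13, -7),  |v_rel|² = 218
v_rel×d = (13)·(0) − (-7)·(13) = 91
since m = R²·218 − 91²:  R² = (8281 + 5671) / 218 = 64
R = √64 = 8  ⇒  r_B = 8 − 4 = 4

rB=4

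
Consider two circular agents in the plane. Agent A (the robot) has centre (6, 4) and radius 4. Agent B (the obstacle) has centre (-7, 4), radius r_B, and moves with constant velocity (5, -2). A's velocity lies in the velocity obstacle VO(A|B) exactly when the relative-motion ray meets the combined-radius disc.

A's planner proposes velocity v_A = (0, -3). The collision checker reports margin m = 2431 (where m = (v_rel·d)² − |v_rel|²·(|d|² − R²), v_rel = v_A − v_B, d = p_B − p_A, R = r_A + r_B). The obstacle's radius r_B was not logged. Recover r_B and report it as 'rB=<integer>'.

m = 2431
d = (-13, 0);  v_rel = (-5, -1),  |v_rel|² = 26
v_rel×d = (-5)·(0) − (-1)·(-13) = -13
since m = R²·26 − (-13)²:  R² = (169 + 2431) / 26 = 100
R = √100 = 10  ⇒  r_B = 10 − 4 = 6

rB=6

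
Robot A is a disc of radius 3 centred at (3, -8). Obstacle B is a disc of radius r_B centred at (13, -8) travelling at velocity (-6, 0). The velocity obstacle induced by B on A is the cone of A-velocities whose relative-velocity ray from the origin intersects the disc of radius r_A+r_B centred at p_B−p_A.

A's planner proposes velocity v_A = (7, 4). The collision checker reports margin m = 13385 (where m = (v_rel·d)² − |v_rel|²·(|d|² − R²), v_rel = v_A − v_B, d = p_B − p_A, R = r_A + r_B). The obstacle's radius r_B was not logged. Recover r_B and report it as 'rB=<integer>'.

m = 13385
d = (10, 0);  v_rel = (13, 4),  |v_rel|² = 185
v_rel×d = (13)·(0) − (4)·(10) = -40
since m = R²·185 − (-40)²:  R² = (1600 + 13385) / 185 = 81
R = √81 = 9  ⇒  r_B = 9 − 3 = 6

rB=6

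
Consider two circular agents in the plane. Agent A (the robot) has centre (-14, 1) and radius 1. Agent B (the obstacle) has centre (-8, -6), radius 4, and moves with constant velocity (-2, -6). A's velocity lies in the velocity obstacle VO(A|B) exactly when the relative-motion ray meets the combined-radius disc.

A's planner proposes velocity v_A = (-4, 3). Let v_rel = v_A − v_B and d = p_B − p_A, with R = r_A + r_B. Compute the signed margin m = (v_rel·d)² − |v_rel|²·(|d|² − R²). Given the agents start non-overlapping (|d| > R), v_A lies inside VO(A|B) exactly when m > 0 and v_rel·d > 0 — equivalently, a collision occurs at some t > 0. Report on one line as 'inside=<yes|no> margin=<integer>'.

d = (6, -7),  |d|² = 85;  R = 1+4 = 5,  c = 85−5² = 60
v_rel = (-2, 9),  |v_rel|² = 85;  v_rel·d = (-2)·(6) + (9)·(-7) = -75
85·t² + 150·t + 60 = 0  ⇒  m = (-75)² − 85·60 = 525
m = 525 > 0,  v_rel·d = -75 < 0  ⇒  outside

inside=no margin=525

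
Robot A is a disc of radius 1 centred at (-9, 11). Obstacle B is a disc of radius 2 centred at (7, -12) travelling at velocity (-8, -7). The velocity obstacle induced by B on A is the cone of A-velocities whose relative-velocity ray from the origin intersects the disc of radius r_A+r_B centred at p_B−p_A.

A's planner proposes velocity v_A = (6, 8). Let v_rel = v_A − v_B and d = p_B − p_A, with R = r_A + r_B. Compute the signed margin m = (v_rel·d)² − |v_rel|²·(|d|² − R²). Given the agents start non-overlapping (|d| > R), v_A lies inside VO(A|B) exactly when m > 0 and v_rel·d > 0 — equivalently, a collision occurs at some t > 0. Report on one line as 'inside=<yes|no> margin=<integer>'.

d = (16, -23),  |d|² = 785;  R = 1+2 = 3,  c = 785−3² = 776
v_rel = (14, 15),  |v_rel|² = 421;  v_rel·d = (14)·(16) + (15)·(-23) = -121
421·t² + 242·t + 776 = 0  ⇒  m = (-121)² − 421·776 = -312055
m = -312055 < 0,  v_rel·d = -121 < 0  ⇒  outside

inside=no margin=-312055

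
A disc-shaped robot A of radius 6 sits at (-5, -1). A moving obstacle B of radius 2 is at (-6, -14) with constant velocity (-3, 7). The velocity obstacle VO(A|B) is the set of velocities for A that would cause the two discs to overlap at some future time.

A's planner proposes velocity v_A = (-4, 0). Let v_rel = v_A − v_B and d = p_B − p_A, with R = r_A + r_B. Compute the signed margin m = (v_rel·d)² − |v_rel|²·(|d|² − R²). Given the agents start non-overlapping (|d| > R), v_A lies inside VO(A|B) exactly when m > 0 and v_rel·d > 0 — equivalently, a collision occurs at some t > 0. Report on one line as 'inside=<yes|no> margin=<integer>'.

d = (-1, -13),  |d|² = 170;  R = 6+2 = 8,  c = 170−8² = 106
v_rel = (-1, -7),  |v_rel|² = 50;  v_rel·d = (-1)·(-1) + (-7)·(-13) = 92
50·t² − 184·t + 106 = 0  ⇒  m = 92² − 50·106 = 3164
m = 3164 > 0,  v_rel·d = 92 > 0  ⇒  inside

inside=yes margin=3164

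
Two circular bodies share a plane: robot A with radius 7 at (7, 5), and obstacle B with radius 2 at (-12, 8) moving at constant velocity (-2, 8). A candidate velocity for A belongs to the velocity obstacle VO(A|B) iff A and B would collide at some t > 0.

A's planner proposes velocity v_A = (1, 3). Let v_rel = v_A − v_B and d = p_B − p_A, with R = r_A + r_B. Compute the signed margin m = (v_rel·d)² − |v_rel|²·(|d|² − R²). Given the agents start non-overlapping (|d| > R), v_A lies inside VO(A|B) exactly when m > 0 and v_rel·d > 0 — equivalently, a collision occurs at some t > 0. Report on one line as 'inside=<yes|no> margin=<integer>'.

d = (-19, 3),  |d|² = 370;  R = 7+2 = 9,  c = 370−9² = 289
v_rel = (3, -5),  |v_rel|² = 34;  v_rel·d = (3)·(-19) + (-5)·(3) = -72
34·t² + 144·t + 289 = 0  ⇒  m = (-72)² − 34·289 = -4642
m = -4642 < 0,  v_rel·d = -72 < 0  ⇒  outside

inside=no margin=-4642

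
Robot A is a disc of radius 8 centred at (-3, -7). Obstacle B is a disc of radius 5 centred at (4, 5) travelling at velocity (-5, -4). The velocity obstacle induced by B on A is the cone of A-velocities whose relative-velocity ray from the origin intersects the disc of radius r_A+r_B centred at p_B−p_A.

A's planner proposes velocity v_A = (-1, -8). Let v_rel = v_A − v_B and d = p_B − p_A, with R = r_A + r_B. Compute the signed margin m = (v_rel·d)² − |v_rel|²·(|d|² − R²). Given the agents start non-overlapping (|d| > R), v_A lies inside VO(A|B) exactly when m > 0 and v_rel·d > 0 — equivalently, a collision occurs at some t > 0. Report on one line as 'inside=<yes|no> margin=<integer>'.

d = (7, 12),  |d|² = 193;  R = 8+5 = 13,  c = 193−13² = 24
v_rel = (4, -4),  |v_rel|² = 32;  v_rel·d = (4)·(7) + (-4)·(12) = -20
32·t² + 40·t + 24 = 0  ⇒  m = (-20)² − 32·24 = -368
m = -368 < 0,  v_rel·d = -20 < 0  ⇒  outside

inside=no margin=-368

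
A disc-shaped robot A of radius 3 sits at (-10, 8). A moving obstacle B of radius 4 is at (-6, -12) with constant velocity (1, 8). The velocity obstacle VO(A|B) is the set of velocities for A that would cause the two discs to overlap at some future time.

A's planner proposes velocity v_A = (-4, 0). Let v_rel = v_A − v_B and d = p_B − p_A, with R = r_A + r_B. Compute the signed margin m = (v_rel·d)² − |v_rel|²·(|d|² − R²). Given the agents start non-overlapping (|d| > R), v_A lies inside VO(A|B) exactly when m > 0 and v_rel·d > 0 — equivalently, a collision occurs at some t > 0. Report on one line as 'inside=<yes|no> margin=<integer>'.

d = (4, -20),  |d|² = 416;  R = 3+4 = 7,  c = 416−7² = 367
v_rel = (-5, -8),  |v_rel|² = 89;  v_rel·d = (-5)·(4) + (-8)·(-20) = 140
89·t² − 280·t + 367 = 0  ⇒  m = 140² − 89·367 = -13063
m = -13063 < 0,  v_rel·d = 140 > 0  ⇒  outside

inside=no margin=-13063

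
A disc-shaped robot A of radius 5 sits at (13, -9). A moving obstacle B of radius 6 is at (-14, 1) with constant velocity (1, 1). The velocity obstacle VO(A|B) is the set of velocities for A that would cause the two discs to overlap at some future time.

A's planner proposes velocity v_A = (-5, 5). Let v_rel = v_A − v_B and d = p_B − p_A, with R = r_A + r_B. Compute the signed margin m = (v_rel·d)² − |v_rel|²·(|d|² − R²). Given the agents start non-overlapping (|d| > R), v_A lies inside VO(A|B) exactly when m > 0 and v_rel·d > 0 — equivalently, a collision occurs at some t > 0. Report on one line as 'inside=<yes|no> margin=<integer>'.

d = (-27, 10),  |d|² = 829;  R = 5+6 = 11,  c = 829−11² = 708
v_rel = (-6, 4),  |v_rel|² = 52;  v_rel·d = (-6)·(-27) + (4)·(10) = 202
52·t² − 404·t + 708 = 0  ⇒  m = 202² − 52·708 = 3988
m = 3988 > 0,  v_rel·d = 202 > 0  ⇒  inside

inside=yes margin=3988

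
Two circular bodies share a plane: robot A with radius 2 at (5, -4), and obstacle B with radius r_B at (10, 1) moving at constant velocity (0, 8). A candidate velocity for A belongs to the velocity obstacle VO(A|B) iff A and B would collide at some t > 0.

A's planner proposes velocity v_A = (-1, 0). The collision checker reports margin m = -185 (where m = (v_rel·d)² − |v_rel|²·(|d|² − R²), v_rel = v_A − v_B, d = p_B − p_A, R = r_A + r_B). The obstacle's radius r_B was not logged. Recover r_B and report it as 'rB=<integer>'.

m = -185
d = (5, 5);  v_rel = (-1, -8),  |v_rel|² = 65
v_rel×d = (-1)·(5) − (-8)·(5) = 35
since m = R²·65 − 35²:  R² = (1225 + -185) / 65 = 16
R = √16 = 4  ⇒  r_B = 4 − 2 = 2

rB=2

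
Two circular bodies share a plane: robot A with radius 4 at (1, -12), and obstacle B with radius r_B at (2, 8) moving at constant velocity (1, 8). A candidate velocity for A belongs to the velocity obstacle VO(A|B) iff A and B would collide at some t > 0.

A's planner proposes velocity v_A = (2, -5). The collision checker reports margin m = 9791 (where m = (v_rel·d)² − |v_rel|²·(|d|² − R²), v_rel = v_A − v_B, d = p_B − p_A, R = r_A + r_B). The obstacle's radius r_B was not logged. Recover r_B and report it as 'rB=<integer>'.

m = 9791
d = (1, 20);  v_rel = (1, -13),  |v_rel|² = 170
v_rel×d = (1)·(20) − (-13)·(1) = 33
since m = R²·170 − 33²:  R² = (1089 + 9791) / 170 = 64
R = √64 = 8  ⇒  r_B = 8 − 4 = 4

rB=4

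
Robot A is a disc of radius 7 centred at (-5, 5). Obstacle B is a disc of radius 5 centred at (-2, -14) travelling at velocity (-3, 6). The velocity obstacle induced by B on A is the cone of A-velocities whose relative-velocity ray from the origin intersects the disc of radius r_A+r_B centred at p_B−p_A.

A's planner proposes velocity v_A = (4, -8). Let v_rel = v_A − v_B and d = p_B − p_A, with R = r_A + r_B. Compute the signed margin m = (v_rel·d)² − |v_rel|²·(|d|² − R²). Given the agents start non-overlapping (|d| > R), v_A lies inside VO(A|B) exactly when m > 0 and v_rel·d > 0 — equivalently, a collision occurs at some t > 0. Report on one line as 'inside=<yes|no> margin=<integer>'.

d = (3, -19),  |d|² = 370;  R = 7+5 = 12,  c = 370−12² = 226
v_rel = (7, -14),  |v_rel|² = 245;  v_rel·d = (7)·(3) + (-14)·(-19) = 287
245·t² − 574·t + 226 = 0  ⇒  m = 287² − 245·226 = 26999
m = 26999 > 0,  v_rel·d = 287 > 0  ⇒  inside

inside=yes margin=26999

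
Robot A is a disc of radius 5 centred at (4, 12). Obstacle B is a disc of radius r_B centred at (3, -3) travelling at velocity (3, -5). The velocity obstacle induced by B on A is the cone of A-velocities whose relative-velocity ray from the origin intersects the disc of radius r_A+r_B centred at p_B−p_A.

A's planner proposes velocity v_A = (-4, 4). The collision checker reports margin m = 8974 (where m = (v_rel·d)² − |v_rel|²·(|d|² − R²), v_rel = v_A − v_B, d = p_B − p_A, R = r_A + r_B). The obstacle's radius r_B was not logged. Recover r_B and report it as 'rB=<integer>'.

m = 8974
d = (-1, -15);  v_rel = (-7, 9),  |v_rel|² = 130
v_rel×d = (-7)·(-15) − (9)·(-1) = 114
since m = R²·130 − 114²:  R² = (12996 + 8974) / 130 = 169
R = √169 = 13  ⇒  r_B = 13 − 5 = 8

rB=8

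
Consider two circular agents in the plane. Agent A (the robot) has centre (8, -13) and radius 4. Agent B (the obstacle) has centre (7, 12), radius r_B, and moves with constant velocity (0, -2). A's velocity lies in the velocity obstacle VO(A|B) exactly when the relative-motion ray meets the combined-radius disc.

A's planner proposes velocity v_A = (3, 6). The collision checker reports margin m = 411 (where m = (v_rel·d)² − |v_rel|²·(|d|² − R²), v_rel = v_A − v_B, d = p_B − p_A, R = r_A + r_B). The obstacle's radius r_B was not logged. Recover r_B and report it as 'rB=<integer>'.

m = 411
d = (-1, 25);  v_rel = (3, 8),  |v_rel|² = 73
v_rel×d = (3)·(25) − (8)·(-1) = 83
since m = R²·73 − 83²:  R² = (6889 + 411) / 73 = 100
R = √100 = 10  ⇒  r_B = 10 − 4 = 6

rB=6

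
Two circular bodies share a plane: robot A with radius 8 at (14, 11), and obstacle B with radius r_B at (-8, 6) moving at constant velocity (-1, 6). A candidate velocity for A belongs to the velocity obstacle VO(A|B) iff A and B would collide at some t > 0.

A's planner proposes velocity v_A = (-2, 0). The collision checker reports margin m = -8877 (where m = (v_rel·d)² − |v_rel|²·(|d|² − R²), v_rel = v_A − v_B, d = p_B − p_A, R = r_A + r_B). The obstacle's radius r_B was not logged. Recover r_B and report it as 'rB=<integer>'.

m = -8877
d = (-22, -5);  v_rel = (-1, -6),  |v_rel|² = 37
v_rel×d = (-1)·(-5) − (-6)·(-22) = -127
since m = R²·37 − (-127)²:  R² = (16129 + -8877) / 37 = 196
R = √196 = 14  ⇒  r_B = 14 − 8 = 6

rB=6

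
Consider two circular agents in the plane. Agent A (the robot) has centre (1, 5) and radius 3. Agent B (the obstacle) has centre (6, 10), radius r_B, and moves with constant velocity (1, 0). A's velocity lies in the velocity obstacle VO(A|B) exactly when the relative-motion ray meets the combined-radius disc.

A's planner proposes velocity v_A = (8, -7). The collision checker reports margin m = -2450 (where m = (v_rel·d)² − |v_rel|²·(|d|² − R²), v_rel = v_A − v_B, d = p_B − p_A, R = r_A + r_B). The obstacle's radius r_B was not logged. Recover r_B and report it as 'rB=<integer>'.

m = -2450
d = (5, 5);  v_rel = (7, -7),  |v_rel|² = 98
v_rel×d = (7)·(5) − (-7)·(5) = 70
since m = R²·98 − 70²:  R² = (4900 + -2450) / 98 = 25
R = √25 = 5  ⇒  r_B = 5 − 3 = 2

rB=2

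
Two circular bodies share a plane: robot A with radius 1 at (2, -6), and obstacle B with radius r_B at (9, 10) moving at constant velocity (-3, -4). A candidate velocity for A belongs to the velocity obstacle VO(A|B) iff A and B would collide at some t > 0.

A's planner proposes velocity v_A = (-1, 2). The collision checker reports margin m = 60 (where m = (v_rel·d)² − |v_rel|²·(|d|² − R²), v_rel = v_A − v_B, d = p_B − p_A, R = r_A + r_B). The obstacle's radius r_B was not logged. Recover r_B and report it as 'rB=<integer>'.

m = 60
d = (7, 16);  v_rel = (2, 6),  |v_rel|² = 40
v_rel×d = (2)·(16) − (6)·(7) = -10
since m = R²·40 − (-10)²:  R² = (100 + 60) / 40 = 4
R = √4 = 2  ⇒  r_B = 2 − 1 = 1

rB=1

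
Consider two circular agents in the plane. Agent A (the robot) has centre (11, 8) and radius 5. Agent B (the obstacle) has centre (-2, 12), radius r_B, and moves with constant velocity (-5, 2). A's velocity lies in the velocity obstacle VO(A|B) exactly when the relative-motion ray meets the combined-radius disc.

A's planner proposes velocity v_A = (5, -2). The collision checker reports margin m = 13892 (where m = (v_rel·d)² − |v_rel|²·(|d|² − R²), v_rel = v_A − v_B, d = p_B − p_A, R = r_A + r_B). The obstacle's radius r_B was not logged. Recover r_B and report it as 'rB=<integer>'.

m = 13892
d = (-13, 4);  v_rel = (10, -4),  |v_rel|² = 116
v_rel×d = (10)·(4) − (-4)·(-13) = -12
since m = R²·116 − (-12)²:  R² = (144 + 13892) / 116 = 121
R = √121 = 11  ⇒  r_B = 11 − 5 = 6

rB=6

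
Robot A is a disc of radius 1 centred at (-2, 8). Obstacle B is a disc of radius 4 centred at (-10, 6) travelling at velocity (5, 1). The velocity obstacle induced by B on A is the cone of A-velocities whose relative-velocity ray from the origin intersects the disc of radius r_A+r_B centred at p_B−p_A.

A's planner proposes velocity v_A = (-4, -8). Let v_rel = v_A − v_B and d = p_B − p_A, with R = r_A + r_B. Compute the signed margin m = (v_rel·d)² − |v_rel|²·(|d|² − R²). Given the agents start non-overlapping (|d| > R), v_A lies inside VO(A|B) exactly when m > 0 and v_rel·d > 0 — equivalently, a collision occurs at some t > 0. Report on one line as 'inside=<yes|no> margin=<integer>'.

d = (-8, -2),  |d|² = 68;  R = 1+4 = 5,  c = 68−5² = 43
v_rel = (-9, -9),  |v_rel|² = 162;  v_rel·d = (-9)·(-8) + (-9)·(-2) = 90
162·t² − 180·t + 43 = 0  ⇒  m = 90² − 162·43 = 1134
m = 1134 > 0,  v_rel·d = 90 > 0  ⇒  inside

inside=yes margin=1134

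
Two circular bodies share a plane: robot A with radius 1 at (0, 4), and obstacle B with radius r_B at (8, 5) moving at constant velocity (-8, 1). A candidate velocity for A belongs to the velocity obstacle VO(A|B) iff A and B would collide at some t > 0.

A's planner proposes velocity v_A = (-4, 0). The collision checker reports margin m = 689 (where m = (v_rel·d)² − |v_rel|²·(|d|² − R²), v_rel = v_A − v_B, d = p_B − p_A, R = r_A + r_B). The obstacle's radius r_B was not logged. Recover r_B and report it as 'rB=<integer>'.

m = 689
d = (8, 1);  v_rel = (4, -1),  |v_rel|² = 17
v_rel×d = (4)·(1) − (-1)·(8) = 12
since m = R²·17 − 12²:  R² = (144 + 689) / 17 = 49
R = √49 = 7  ⇒  r_B = 7 − 1 = 6

rB=6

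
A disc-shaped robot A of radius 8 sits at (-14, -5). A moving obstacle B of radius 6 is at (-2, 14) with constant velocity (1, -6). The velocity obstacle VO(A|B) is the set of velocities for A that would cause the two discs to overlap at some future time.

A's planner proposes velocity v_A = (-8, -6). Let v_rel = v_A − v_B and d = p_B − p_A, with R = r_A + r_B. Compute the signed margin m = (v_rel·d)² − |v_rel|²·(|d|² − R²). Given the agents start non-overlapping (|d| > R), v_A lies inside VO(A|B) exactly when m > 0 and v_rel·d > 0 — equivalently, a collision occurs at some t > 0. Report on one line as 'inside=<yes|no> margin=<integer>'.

d = (12, 19),  |d|² = 505;  R = 8+6 = 14,  c = 505−14² = 309
v_rel = (-9, 0),  |v_rel|² = 81;  v_rel·d = (-9)·(12) + (0)·(19) = -108
81·t² + 216·t + 309 = 0  ⇒  m = (-108)² − 81·309 = -13365
m = -13365 < 0,  v_rel·d = -108 < 0  ⇒  outside

inside=no margin=-13365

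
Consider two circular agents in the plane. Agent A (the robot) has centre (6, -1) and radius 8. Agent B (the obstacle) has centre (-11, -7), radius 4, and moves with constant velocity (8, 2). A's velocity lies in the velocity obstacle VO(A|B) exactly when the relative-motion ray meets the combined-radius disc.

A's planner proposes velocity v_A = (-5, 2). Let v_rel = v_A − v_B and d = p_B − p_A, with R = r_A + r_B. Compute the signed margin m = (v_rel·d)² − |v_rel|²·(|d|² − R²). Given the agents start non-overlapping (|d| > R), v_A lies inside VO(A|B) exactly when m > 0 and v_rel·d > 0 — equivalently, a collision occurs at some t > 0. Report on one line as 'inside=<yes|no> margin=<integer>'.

d = (-17, -6),  |d|² = 325;  R = 8+4 = 12,  c = 325−12² = 181
v_rel = (-13, 0),  |v_rel|² = 169;  v_rel·d = (-13)·(-17) + (0)·(-6) = 221
169·t² − 442·t + 181 = 0  ⇒  m = 221² − 169·181 = 18252
m = 18252 > 0,  v_rel·d = 221 > 0  ⇒  inside

inside=yes margin=18252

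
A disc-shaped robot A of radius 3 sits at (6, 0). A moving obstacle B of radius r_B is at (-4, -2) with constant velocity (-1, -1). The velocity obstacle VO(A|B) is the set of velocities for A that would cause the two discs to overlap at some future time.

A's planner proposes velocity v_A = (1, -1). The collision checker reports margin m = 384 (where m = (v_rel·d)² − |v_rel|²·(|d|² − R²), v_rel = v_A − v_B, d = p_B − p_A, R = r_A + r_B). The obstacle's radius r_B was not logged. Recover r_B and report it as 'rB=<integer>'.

m = 384
d = (-10, -2);  v_rel = (2, 0),  |v_rel|² = 4
v_rel×d = (2)·(-2) − (0)·(-10) = -4
since m = R²·4 − (-4)²:  R² = (16 + 384) / 4 = 100
R = √100 = 10  ⇒  r_B = 10 − 3 = 7

rB=7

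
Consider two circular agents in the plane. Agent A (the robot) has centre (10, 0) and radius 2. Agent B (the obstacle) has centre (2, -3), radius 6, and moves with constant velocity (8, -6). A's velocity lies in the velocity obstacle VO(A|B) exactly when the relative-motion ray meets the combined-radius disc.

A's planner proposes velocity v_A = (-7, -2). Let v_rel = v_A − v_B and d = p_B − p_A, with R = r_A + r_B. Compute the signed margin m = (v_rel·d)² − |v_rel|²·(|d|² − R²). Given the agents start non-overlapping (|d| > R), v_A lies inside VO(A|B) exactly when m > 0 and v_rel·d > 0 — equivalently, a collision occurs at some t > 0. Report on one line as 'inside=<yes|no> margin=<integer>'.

d = (-8, -3),  |d|² = 73;  R = 2+6 = 8,  c = 73−8² = 9
v_rel = (-15, 4),  |v_rel|² = 241;  v_rel·d = (-15)·(-8) + (4)·(-3) = 108
241·t² − 216·t + 9 = 0  ⇒  m = 108² − 241·9 = 9495
m = 9495 > 0,  v_rel·d = 108 > 0  ⇒  inside

inside=yes margin=9495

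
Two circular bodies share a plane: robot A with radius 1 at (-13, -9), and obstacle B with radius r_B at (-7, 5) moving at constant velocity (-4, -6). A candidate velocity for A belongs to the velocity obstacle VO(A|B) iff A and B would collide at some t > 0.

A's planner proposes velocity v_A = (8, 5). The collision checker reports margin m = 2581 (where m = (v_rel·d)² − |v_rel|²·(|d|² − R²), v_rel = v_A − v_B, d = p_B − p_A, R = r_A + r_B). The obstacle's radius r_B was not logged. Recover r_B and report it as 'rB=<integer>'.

m = 2581
d = (6, 14);  v_rel = (12, 11),  |v_rel|² = 265
v_rel×d = (12)·(14) − (11)·(6) = 102
since m = R²·265 − 102²:  R² = (10404 + 2581) / 265 = 49
R = √49 = 7  ⇒  r_B = 7 − 1 = 6

rB=6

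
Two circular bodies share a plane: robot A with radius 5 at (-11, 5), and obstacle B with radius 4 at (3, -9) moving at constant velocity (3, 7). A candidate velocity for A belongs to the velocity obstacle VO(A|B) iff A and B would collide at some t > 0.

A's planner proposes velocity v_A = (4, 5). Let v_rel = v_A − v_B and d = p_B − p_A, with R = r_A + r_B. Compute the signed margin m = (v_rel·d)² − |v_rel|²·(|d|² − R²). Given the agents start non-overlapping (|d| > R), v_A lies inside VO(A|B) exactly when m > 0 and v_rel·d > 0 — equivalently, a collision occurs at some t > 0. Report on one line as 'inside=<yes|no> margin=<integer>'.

d = (14, -14),  |d|² = 392;  R = 5+4 = 9,  c = 392−9² = 311
v_rel = (1, -2),  |v_rel|² = 5;  v_rel·d = (1)·(14) + (-2)·(-14) = 42
5·t² − 84·t + 311 = 0  ⇒  m = 42² − 5·311 = 209
m = 209 > 0,  v_rel·d = 42 > 0  ⇒  inside

inside=yes margin=209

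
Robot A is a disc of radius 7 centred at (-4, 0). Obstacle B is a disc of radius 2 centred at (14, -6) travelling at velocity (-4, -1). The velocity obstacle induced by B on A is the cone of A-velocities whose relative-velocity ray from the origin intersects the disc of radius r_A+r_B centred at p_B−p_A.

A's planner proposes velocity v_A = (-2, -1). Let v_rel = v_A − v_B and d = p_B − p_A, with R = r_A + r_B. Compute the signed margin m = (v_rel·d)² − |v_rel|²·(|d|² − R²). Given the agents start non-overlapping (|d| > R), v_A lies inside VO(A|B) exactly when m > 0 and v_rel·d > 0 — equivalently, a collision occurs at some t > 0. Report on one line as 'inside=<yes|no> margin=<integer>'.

d = (18, -6),  |d|² = 360;  R = 7+2 = 9,  c = 360−9² = 279
v_rel = (2, 0),  |v_rel|² = 4;  v_rel·d = (2)·(18) + (0)·(-6) = 36
4·t² − 72·t + 279 = 0  ⇒  m = 36² − 4·279 = 180
m = 180 > 0,  v_rel·d = 36 > 0  ⇒  inside

inside=yes margin=180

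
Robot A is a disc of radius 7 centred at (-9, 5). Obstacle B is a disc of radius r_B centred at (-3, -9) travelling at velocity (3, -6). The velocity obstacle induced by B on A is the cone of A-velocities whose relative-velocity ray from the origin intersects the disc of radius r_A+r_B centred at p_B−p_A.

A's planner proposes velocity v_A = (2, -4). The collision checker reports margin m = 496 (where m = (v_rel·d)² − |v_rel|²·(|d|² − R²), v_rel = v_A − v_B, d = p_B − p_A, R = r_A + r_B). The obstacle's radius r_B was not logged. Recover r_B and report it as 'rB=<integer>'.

m = 496
d = (6, -14);  v_rel = (-1, 2),  |v_rel|² = 5
v_rel×d = (-1)·(-14) − (2)·(6) = 2
since m = R²·5 − 2²:  R² = (4 + 496) / 5 = 100
R = √100 = 10  ⇒  r_B = 10 − 7 = 3

rB=3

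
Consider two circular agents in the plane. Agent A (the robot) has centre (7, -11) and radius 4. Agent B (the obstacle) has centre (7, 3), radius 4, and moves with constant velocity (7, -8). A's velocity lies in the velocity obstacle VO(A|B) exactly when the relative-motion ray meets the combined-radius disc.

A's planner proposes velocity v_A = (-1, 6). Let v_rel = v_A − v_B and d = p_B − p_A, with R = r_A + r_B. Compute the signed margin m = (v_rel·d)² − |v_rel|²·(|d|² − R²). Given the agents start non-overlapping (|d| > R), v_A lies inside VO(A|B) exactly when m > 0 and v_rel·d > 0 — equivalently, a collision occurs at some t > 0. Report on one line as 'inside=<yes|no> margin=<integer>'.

d = (0, 14),  |d|² = 196;  R = 4+4 = 8,  c = 196−8² = 132
v_rel = (-8, 14),  |v_rel|² = 260;  v_rel·d = (-8)·(0) + (14)·(14) = 196
260·t² − 392·t + 132 = 0  ⇒  m = 196² − 260·132 = 4096
m = 4096 > 0,  v_rel·d = 196 > 0  ⇒  inside

inside=yes margin=4096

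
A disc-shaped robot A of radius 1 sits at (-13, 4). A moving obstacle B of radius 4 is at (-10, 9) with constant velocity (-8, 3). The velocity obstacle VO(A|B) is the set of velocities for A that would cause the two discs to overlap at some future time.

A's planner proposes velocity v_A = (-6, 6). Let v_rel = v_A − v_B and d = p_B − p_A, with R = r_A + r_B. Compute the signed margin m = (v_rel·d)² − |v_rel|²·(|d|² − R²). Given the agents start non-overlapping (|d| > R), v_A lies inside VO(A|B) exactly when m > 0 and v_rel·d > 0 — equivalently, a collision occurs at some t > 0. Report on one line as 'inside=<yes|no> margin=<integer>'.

d = (3, 5),  |d|² = 34;  R = 1+4 = 5,  c = 34−5² = 9
v_rel = (2, 3),  |v_rel|² = 13;  v_rel·d = (2)·(3) + (3)·(5) = 21
13·t² − 42·t + 9 = 0  ⇒  m = 21² − 13·9 = 324
m = 324 > 0,  v_rel·d = 21 > 0  ⇒  inside

inside=yes margin=324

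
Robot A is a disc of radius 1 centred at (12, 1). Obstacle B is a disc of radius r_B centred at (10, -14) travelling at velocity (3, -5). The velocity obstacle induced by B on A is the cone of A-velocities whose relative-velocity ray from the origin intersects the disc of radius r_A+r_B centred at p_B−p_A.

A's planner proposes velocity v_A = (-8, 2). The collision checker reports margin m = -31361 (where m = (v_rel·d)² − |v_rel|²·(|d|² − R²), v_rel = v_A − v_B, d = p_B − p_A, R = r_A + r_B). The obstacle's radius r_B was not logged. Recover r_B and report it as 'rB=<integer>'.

m = -31361
d = (-2, -15);  v_rel = (-11, 7),  |v_rel|² = 170
v_rel×d = (-11)·(-15) − (7)·(-2) = 179
since m = R²·170 − 179²:  R² = (32041 + -31361) / 170 = 4
R = √4 = 2  ⇒  r_B = 2 − 1 = 1

rB=1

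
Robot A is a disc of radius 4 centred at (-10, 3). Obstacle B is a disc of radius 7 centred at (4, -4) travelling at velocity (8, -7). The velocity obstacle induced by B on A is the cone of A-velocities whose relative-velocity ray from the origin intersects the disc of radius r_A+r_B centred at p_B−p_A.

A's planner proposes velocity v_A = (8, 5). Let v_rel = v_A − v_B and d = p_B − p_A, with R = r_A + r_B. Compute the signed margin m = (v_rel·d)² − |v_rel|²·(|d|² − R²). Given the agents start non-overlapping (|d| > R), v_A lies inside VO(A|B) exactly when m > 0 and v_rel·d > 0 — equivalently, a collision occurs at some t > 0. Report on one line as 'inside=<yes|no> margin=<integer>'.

d = (14, -7),  |d|² = 245;  R = 4+7 = 11,  c = 245−11² = 124
v_rel = (0, 12),  |v_rel|² = 144;  v_rel·d = (0)·(14) + (12)·(-7) = -84
144·t² + 168·t + 124 = 0  ⇒  m = (-84)² − 144·124 = -10800
m = -10800 < 0,  v_rel·d = -84 < 0  ⇒  outside

inside=no margin=-10800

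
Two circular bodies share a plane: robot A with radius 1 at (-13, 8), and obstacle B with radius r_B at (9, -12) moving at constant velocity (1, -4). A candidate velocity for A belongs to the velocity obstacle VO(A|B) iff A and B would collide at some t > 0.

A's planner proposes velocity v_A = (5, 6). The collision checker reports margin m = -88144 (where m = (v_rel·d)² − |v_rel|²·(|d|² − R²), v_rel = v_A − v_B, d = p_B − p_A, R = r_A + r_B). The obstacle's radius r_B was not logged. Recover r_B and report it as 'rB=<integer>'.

m = -88144
d = (22, -20);  v_rel = (4, 10),  |v_rel|² = 116
v_rel×d = (4)·(-20) − (10)·(22) = -300
since m = R²·116 − (-300)²:  R² = (90000 + -88144) / 116 = 16
R = √16 = 4  ⇒  r_B = 4 − 1 = 3

rB=3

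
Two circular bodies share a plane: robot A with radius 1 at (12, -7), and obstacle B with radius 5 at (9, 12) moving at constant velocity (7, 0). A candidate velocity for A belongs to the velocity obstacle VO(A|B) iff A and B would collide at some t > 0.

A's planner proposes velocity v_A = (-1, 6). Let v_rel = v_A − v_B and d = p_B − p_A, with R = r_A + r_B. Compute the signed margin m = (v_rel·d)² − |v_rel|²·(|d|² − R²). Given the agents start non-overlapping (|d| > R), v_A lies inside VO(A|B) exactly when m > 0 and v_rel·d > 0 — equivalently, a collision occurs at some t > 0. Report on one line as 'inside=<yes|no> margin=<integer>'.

d = (-3, 19),  |d|² = 370;  R = 1+5 = 6,  c = 370−6² = 334
v_rel = (-8, 6),  |v_rel|² = 100;  v_rel·d = (-8)·(-3) + (6)·(19) = 138
100·t² − 276·t + 334 = 0  ⇒  m = 138² − 100·334 = -14356
m = -14356 < 0,  v_rel·d = 138 > 0  ⇒  outside

inside=no margin=-14356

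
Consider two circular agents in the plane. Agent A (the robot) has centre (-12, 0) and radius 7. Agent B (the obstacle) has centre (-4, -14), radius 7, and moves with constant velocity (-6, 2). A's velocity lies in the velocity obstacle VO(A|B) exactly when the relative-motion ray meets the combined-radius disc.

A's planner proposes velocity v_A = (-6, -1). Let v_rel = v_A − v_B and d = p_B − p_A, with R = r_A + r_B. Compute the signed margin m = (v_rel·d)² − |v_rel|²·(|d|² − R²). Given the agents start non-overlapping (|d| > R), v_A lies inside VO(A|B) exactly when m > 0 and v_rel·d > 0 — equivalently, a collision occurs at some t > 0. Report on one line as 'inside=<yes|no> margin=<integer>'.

d = (8, -14),  |d|² = 260;  R = 7+7 = 14,  c = 260−14² = 64
v_rel = (0, -3),  |v_rel|² = 9;  v_rel·d = (0)·(8) + (-3)·(-14) = 42
9·t² − 84·t + 64 = 0  ⇒  m = 42² − 9·64 = 1188
m = 1188 > 0,  v_rel·d = 42 > 0  ⇒  inside

inside=yes margin=1188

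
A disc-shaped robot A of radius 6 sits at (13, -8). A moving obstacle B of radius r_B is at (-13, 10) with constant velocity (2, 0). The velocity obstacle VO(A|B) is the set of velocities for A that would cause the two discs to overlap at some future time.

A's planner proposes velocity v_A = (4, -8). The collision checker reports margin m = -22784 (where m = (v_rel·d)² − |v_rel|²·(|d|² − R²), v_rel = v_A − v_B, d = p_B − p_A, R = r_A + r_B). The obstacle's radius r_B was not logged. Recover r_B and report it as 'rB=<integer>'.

m = -22784
d = (-26, 18);  v_rel = (2, -8),  |v_rel|² = 68
v_rel×d = (2)·(18) − (-8)·(-26) = -172
since m = R²·68 − (-172)²:  R² = (29584 + -22784) / 68 = 100
R = √100 = 10  ⇒  r_B = 10 − 6 = 4

rB=4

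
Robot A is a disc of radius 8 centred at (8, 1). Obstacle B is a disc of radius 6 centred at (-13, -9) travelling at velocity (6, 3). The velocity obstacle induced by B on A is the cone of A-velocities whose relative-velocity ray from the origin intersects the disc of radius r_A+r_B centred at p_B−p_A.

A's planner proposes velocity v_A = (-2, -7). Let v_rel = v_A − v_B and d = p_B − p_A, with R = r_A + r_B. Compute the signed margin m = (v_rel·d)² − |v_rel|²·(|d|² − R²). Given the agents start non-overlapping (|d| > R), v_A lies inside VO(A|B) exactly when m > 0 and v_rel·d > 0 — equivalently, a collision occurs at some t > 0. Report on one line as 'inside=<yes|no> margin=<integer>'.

d = (-21, -10),  |d|² = 541;  R = 8+6 = 14,  c = 541−14² = 345
v_rel = (-8, -10),  |v_rel|² = 164;  v_rel·d = (-8)·(-21) + (-10)·(-10) = 268
164·t² − 536·t + 345 = 0  ⇒  m = 268² − 164·345 = 15244
m = 15244 > 0,  v_rel·d = 268 > 0  ⇒  inside

inside=yes margin=15244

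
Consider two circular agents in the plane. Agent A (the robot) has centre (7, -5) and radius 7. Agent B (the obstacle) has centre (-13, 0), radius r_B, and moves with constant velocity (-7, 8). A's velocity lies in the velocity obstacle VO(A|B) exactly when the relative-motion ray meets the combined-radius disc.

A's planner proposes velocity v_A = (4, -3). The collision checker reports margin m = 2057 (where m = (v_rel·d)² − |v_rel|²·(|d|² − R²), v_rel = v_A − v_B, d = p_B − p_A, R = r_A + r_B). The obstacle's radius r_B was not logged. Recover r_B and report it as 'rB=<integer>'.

m = 2057
d = (-20, 5);  v_rel = (11, -11),  |v_rel|² = 242
v_rel×d = (11)·(5) − (-11)·(-20) = -165
since m = R²·242 − (-165)²:  R² = (27225 + 2057) / 242 = 121
R = √121 = 11  ⇒  r_B = 11 − 7 = 4

rB=4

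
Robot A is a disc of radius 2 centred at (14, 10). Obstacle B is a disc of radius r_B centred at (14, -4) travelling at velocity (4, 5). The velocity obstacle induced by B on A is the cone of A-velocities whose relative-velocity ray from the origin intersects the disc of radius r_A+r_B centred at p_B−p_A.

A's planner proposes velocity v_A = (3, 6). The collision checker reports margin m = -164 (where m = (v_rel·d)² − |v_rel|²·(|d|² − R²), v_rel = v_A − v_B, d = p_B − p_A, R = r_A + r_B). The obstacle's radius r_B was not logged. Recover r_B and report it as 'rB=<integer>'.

m = -164
d = (0, -14);  v_rel = (-1, 1),  |v_rel|² = 2
v_rel×d = (-1)·(-14) − (1)·(0) = 14
since m = R²·2 − 14²:  R² = (196 + -164) / 2 = 16
R = √16 = 4  ⇒  r_B = 4 − 2 = 2

rB=2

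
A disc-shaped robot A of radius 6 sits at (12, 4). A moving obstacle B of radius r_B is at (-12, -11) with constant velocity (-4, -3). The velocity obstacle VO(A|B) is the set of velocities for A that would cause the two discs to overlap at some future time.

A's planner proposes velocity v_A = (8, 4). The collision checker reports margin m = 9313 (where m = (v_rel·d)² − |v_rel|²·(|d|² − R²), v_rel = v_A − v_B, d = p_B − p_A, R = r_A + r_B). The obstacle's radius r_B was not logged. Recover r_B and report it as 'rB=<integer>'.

m = 9313
d = (-24, -15);  v_rel = (12, 7),  |v_rel|² = 193
v_rel×d = (12)·(-15) − (7)·(-24) = -12
since m = R²·193 − (-12)²:  R² = (144 + 9313) / 193 = 49
R = √49 = 7  ⇒  r_B = 7 − 6 = 1

rB=1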